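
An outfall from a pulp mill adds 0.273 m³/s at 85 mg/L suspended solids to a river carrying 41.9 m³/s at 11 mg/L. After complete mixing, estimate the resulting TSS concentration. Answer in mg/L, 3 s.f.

By mass balance at complete mixing, C = (0.273·85 + 41.9·11) / (0.273 + 41.9) = 484.1/42.17 = 11.48 mg/L.

11.5 mg/L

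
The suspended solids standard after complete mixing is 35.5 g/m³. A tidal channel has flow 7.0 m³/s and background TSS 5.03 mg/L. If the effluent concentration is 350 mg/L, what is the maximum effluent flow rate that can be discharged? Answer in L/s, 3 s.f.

678 L/s

Mass balance at complete mixing: C_std·(Q_w + Q_r) = Q_w·C_e + Q_r·C_b.
Rearranging, Q_w = Q_r·(C_std − C_b)/(C_e − C_std) = 7.0·(35.5 − 5.03) / (350 − 35.5) = 0.6782 m³/s.
= 678.2 L/s.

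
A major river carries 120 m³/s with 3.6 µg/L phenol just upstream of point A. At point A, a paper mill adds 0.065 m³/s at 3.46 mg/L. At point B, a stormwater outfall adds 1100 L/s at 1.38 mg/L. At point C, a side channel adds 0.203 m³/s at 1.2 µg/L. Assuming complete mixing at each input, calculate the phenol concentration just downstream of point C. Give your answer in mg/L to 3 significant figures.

3.6 µg/L = 0.0036 mg/L.
After input A: C = (120·0.0036 + 0.065·3.46) / 120.1 = 0.005471 mg/L.
1100 L/s = 1.1 m³/s.
After input B: C = (120.1·0.005471 + 1.1·1.38) / 121.2 = 0.01795 mg/L.
1.2 µg/L = 0.0012 mg/L.
After input C: C = (121.2·0.01795 + 0.203·0.0012) / 121.4 = 0.01792 mg/L.

0.0179 mg/L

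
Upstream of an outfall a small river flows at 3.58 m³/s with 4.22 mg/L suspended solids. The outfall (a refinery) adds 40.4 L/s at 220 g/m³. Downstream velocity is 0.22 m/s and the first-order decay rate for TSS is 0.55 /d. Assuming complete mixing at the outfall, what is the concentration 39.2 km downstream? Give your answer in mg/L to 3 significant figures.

2.13 mg/L

40.4 L/s = 0.0404 m³/s.
After complete mixing, C₀ = (0.0404·220 + 3.58·4.22) / 3.62 = 6.628 mg/L.
Travel time t = 3.92e+04 m / 0.22 m/s = 1.782e+05 s = 2.062 d.
C = 6.628·exp(−0.55·2.062) = 6.628·0.3217 = 2.132 mg/L.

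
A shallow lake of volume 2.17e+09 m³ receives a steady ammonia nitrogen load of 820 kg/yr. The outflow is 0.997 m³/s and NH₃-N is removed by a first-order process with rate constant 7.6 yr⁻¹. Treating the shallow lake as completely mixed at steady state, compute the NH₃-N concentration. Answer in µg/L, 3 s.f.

0.0496 µg/L

Outflow Q = 0.997 m³/s × 3.156e+07 s/yr = 3.146e+07 m³/yr.
Steady-state CSTR mass balance: W = Q·C + k·V·C, so C = W/(Q + kV).
Q + kV = 3.146e+07 + 7.6·2.17e+09 = 1.652e+10 m³/yr.
C = 820/1.652e+10 = 4.963e-08 kg/m³ = 4.963e-05 mg/L = 0.04963 µg/L.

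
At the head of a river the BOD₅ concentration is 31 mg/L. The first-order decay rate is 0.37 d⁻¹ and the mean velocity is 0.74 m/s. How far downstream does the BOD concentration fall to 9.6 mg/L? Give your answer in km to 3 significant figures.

203 km

From C = C₀·e^(−kt), t = ln(C₀/C)/k = ln(31/9.6)/0.37 = 1.172/0.37 = 3.168 d.
Distance = v·t = 0.74 m/s × 2.737e+05 s = 2.026e+05 m = 202.6 km.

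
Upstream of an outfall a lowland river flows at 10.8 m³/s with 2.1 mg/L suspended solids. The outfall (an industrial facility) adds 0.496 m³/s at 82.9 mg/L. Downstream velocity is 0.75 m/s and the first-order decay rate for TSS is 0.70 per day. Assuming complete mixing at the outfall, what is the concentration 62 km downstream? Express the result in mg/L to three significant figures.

2.89 mg/L

After complete mixing, C₀ = (0.496·82.9 + 10.8·2.1) / 11.3 = 5.648 mg/L.
Travel time t = 6.2e+04 m / 0.75 m/s = 8.267e+04 s = 0.9568 d.
C = 5.648·exp(−0.70·0.9568) = 5.648·0.5118 = 2.891 mg/L.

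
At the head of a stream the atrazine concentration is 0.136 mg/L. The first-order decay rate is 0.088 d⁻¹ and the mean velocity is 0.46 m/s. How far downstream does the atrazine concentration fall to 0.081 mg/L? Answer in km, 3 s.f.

234 km

From C = C₀·e^(−kt), t = ln(C₀/C)/k = ln(0.136/0.081)/0.088 = 0.5182/0.088 = 5.889 d.
Distance = v·t = 0.46 m/s × 5.088e+05 s = 2.34e+05 m = 234 km.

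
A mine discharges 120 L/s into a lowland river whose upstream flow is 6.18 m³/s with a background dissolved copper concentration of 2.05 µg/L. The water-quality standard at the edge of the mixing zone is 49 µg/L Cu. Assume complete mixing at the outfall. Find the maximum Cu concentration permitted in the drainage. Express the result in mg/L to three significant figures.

2.47 mg/L

120 L/s = 0.12 m³/s.
2.05 µg/L = 0.00205 mg/L.
49 µg/L = 0.049 mg/L.
Mass balance: 0.049·6.3 = 0.12·Cₑ + 6.18·0.00205.
Cₑ = (0.3087 − 0.01267) / 0.12 = 2.467 mg/L.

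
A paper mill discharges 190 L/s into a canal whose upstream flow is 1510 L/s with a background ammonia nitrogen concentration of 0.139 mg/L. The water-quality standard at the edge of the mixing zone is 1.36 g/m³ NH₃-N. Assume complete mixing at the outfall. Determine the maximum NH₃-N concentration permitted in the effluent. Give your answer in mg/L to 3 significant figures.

11.1 mg/L

190 L/s = 0.19 m³/s.
1510 L/s = 1.51 m³/s.
Mass balance: 1.36·1.7 = 0.19·Cₑ + 1.51·0.139.
Cₑ = (2.312 − 0.2099) / 0.19 = 11.06 mg/L.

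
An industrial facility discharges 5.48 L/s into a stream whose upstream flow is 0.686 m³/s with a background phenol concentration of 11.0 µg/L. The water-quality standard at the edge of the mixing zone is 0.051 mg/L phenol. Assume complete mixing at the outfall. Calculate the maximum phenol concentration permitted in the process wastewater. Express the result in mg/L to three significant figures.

5.06 mg/L

5.48 L/s = 0.00548 m³/s.
11.0 µg/L = 0.011 mg/L.
Mass balance: 0.051·0.6915 = 0.00548·Cₑ + 0.686·0.011.
Cₑ = (0.03527 − 0.007546) / 0.00548 = 5.058 mg/L.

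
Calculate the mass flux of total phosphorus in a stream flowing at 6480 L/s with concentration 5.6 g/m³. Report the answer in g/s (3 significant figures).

36.3 g/s

6480 L/s = 6.48 m³/s.
Mass flux = Q·C = 6.48 m³/s × 5.6 g/m³ = 36.29 g/s.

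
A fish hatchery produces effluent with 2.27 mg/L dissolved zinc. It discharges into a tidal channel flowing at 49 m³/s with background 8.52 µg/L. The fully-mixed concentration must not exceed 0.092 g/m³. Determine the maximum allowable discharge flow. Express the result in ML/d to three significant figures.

8.52 µg/L = 0.00852 mg/L.
Mass balance at complete mixing: C_std·(Q_w + Q_r) = Q_w·C_e + Q_r·C_b.
Rearranging, Q_w = Q_r·(C_std − C_b)/(C_e − C_std) = 49·(0.092 − 0.00852) / (2.27 − 0.092) = 1.878 m³/s.
= 162.3 ML/d.

162 ML/d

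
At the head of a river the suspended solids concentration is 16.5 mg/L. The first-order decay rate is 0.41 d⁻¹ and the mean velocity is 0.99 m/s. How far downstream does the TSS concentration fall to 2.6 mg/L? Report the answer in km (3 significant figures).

From C = C₀·e^(−kt), t = ln(C₀/C)/k = ln(16.5/2.6)/0.41 = 1.848/0.41 = 4.507 d.
Distance = v·t = 0.99 m/s × 3.894e+05 s = 3.855e+05 m = 385.5 km.

386 km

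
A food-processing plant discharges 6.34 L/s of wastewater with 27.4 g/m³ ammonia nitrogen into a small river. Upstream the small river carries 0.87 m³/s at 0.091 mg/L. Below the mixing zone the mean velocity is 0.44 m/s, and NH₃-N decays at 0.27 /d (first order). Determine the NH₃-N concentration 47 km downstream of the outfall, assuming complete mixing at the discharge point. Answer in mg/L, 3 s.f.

6.34 L/s = 0.00634 m³/s.
After complete mixing, C₀ = (0.00634·27.4 + 0.87·0.091) / 0.8763 = 0.2886 mg/L.
Travel time t = 4.7e+04 m / 0.44 m/s = 1.068e+05 s = 1.236 d.
C = 0.2886·exp(−0.27·1.236) = 0.2886·0.7162 = 0.2067 mg/L.

0.207 mg/L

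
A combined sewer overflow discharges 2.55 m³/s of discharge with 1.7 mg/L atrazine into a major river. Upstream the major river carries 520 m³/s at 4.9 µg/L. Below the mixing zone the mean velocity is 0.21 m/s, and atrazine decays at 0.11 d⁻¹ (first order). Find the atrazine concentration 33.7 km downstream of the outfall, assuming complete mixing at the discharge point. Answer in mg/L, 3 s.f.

0.0107 mg/L

4.9 µg/L = 0.0049 mg/L.
After complete mixing, C₀ = (2.55·1.7 + 520·0.0049) / 522.5 = 0.01317 mg/L.
Travel time t = 3.37e+04 m / 0.21 m/s = 1.605e+05 s = 1.857 d.
C = 0.01317·exp(−0.11·1.857) = 0.01317·0.8152 = 0.01074 mg/L.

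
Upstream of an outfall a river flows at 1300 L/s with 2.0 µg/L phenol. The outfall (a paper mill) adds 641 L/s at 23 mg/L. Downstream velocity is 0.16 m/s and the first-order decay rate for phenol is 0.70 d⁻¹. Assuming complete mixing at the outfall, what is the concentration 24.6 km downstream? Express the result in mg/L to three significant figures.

2.19 mg/L

641 L/s = 0.641 m³/s.
1300 L/s = 1.3 m³/s.
2.0 µg/L = 0.002 mg/L.
After complete mixing, C₀ = (0.641·23 + 1.3·0.002) / 1.941 = 7.597 mg/L.
Travel time t = 2.46e+04 m / 0.16 m/s = 1.538e+05 s = 1.78 d.
C = 7.597·exp(−0.70·1.78) = 7.597·0.2878 = 2.186 mg/L.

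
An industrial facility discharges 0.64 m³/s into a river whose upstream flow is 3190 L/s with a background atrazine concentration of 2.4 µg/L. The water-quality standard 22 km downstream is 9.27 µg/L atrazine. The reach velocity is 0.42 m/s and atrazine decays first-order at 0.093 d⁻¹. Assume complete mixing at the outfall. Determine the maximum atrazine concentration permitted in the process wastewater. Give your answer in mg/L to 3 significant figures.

0.0467 mg/L

3190 L/s = 3.19 m³/s.
2.4 µg/L = 0.0024 mg/L.
9.27 µg/L = 0.00927 mg/L.
Travel time to the compliance point: t = 2.2e+04/0.42 = 5.238e+04 s = 0.6063 d; decay factor exp(−0.093·0.6063) = 0.9452.
So the concentration just after mixing may be at most 0.00927/0.9452 = 0.009808 mg/L.
Mass balance: 0.009808·3.83 = 0.64·Cₑ + 3.19·0.0024.
Cₑ = (0.03756 − 0.007656) / 0.64 = 0.04673 mg/L.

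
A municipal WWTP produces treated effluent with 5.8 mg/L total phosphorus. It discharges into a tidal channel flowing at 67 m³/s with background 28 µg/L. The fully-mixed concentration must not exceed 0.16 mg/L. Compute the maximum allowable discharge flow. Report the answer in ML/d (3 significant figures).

28 µg/L = 0.028 mg/L.
Mass balance at complete mixing: C_std·(Q_w + Q_r) = Q_w·C_e + Q_r·C_b.
Rearranging, Q_w = Q_r·(C_std − C_b)/(C_e − C_std) = 67·(0.16 − 0.028) / (5.8 − 0.16) = 1.568 m³/s.
= 135.5 ML/d.

135 ML/d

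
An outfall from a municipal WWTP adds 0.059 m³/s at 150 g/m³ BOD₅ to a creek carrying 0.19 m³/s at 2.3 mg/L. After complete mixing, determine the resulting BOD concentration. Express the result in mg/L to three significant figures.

37.3 mg/L

Flow-weighted mixing gives C = (0.059·150 + 0.19·2.3) / (0.059 + 0.19) = 9.287/0.249 = 37.3 mg/L.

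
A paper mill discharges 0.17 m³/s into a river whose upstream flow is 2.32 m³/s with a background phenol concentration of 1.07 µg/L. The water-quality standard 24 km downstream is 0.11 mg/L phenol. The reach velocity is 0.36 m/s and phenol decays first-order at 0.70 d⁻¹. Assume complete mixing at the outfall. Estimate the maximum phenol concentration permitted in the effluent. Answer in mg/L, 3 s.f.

2.75 mg/L

1.07 µg/L = 0.00107 mg/L.
Travel time to the compliance point: t = 2.4e+04/0.36 = 6.667e+04 s = 0.7716 d; decay factor exp(−0.70·0.7716) = 0.5827.
So the concentration just after mixing may be at most 0.11/0.5827 = 0.1888 mg/L.
Mass balance: 0.1888·2.49 = 0.17·Cₑ + 2.32·0.00107.
Cₑ = (0.4701 − 0.002482) / 0.17 = 2.751 mg/L.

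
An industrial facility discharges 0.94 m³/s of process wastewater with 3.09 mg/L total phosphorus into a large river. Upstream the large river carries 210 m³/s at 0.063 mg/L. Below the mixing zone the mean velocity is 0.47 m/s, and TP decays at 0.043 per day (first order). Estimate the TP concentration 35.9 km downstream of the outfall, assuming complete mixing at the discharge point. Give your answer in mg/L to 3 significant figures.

After complete mixing, C₀ = (0.94·3.09 + 210·0.063) / 210.9 = 0.07649 mg/L.
Travel time t = 3.59e+04 m / 0.47 m/s = 7.638e+04 s = 0.8841 d.
C = 0.07649·exp(−0.043·0.8841) = 0.07649·0.9627 = 0.07364 mg/L.

0.0736 mg/L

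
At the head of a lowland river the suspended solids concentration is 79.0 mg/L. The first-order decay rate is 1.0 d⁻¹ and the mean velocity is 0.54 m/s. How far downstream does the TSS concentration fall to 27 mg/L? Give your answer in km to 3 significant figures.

50.1 km

From C = C₀·e^(−kt), t = ln(C₀/C)/k = ln(79.0/27)/1.0 = 1.074/1.0 = 1.074 d.
Distance = v·t = 0.54 m/s × 9.276e+04 s = 5.009e+04 m = 50.09 km.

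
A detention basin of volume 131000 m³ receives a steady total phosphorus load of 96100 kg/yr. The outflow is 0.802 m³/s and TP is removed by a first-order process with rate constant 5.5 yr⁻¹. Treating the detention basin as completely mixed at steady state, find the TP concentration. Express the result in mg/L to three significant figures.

3.69 mg/L

Outflow Q = 0.802 m³/s × 3.156e+07 s/yr = 2.531e+07 m³/yr.
Steady-state CSTR mass balance: W = Q·C + k·V·C, so C = W/(Q + kV).
Q + kV = 2.531e+07 + 5.5·131000 = 2.603e+07 m³/yr.
C = 96100/2.603e+07 = 0.003692 kg/m³ = 3.692 mg/L.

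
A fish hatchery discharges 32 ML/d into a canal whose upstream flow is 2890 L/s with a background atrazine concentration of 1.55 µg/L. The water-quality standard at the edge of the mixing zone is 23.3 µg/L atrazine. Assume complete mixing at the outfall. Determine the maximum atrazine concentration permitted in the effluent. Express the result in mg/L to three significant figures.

0.193 mg/L

32 ML/d = 0.3704 m³/s.
2890 L/s = 2.89 m³/s.
1.55 µg/L = 0.00155 mg/L.
23.3 µg/L = 0.0233 mg/L.
Mass balance: 0.0233·3.26 = 0.3704·Cₑ + 2.89·0.00155.
Cₑ = (0.07597 − 0.00448) / 0.3704 = 0.193 mg/L.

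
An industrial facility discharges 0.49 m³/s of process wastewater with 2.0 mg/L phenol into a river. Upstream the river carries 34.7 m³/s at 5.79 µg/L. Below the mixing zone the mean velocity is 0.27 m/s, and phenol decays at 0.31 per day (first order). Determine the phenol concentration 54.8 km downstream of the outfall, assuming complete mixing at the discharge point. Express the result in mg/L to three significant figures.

5.79 µg/L = 0.00579 mg/L.
After complete mixing, C₀ = (0.49·2 + 34.7·0.00579) / 35.19 = 0.03356 mg/L.
Travel time t = 5.48e+04 m / 0.27 m/s = 2.03e+05 s = 2.349 d.
C = 0.03356·exp(−0.31·2.349) = 0.03356·0.4828 = 0.0162 mg/L.

0.0162 mg/L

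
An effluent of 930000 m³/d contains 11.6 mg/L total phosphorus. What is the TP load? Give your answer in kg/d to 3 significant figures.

10800 kg/d

930000 m³/d = 10.76 m³/s.
Mass flux = Q·C = 10.76 m³/s × 11.6 g/m³ = 124.9 g/s.
= 124.9 g/s × 86.4 = 1.079e+04 kg/d.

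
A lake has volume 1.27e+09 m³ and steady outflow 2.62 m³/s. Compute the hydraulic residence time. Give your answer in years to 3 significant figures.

15.4 yr

Q = 2.62 m³/s × 3.156e+07 s/yr = 8.268e+07 m³/yr.
Hydraulic residence time τ = V/Q = 1.27e+09/8.268e+07 = 15.36 yr.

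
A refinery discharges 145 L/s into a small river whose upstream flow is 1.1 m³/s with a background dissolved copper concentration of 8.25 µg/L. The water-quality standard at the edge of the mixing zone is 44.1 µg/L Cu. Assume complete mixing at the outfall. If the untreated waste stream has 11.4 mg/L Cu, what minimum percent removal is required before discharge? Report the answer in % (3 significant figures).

97.2 %

145 L/s = 0.145 m³/s.
8.25 µg/L = 0.00825 mg/L.
44.1 µg/L = 0.0441 mg/L.
Mass balance: 0.0441·1.245 = 0.145·Cₑ + 1.1·0.00825.
Cₑ = (0.0549 − 0.009075) / 0.145 = 0.3161 mg/L.
Required removal = 1 − 0.3161/11.4 = 97.23 %.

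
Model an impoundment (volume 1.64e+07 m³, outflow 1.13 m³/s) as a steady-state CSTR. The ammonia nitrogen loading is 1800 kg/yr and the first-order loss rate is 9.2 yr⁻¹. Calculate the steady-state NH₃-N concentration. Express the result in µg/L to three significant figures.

9.65 µg/L

Outflow Q = 1.13 m³/s × 3.156e+07 s/yr = 3.566e+07 m³/yr.
Steady-state CSTR mass balance: W = Q·C + k·V·C, so C = W/(Q + kV).
Q + kV = 3.566e+07 + 9.2·1.64e+07 = 1.865e+08 m³/yr.
C = 1800/1.865e+08 = 9.649e-06 kg/m³ = 0.009649 mg/L = 9.649 µg/L.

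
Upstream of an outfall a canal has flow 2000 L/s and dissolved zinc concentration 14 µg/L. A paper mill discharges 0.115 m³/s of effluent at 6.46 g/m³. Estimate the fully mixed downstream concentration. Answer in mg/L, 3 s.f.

0.364 mg/L

2000 L/s = 2 m³/s.
14 µg/L = 0.014 mg/L.
By mass balance at complete mixing, C = (0.115·6.46 + 2·0.014) / (0.115 + 2) = 0.7709/2.115 = 0.3645 mg/L.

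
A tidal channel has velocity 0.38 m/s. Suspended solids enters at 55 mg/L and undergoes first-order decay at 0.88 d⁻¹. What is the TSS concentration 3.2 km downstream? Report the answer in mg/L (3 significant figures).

50.5 mg/L

Travel time t = 3.2 km / 0.38 m/s = 3200/0.38 = 8421 s = 0.09747 d.
First-order decay: C = 55·exp(−0.88·0.09747) = 55·0.9178 = 50.48 mg/L.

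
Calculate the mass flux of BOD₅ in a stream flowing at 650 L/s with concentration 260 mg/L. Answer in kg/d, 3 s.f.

650 L/s = 0.65 m³/s.
Mass flux = Q·C = 0.65 m³/s × 260 g/m³ = 169 g/s.
= 169 g/s × 86.4 = 1.46e+04 kg/d.

14600 kg/d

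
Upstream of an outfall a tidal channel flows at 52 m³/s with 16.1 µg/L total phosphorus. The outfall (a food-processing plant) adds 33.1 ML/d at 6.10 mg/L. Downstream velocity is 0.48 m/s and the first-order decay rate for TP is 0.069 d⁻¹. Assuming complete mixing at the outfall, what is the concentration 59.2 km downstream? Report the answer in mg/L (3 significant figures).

33.1 ML/d = 0.3831 m³/s.
16.1 µg/L = 0.0161 mg/L.
After complete mixing, C₀ = (0.3831·6.1 + 52·0.0161) / 52.38 = 0.06059 mg/L.
Travel time t = 5.92e+04 m / 0.48 m/s = 1.233e+05 s = 1.427 d.
C = 0.06059·exp(−0.069·1.427) = 0.06059·0.9062 = 0.05491 mg/L.

0.0549 mg/L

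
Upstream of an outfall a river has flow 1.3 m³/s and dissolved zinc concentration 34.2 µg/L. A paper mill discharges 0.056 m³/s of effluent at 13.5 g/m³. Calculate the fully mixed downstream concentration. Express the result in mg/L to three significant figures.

34.2 µg/L = 0.0342 mg/L.
Conservation of mass across the mixing zone: C = (0.056·13.5 + 1.3·0.0342) / (0.056 + 1.3) = 0.8005/1.356 = 0.5903 mg/L.

0.590 mg/L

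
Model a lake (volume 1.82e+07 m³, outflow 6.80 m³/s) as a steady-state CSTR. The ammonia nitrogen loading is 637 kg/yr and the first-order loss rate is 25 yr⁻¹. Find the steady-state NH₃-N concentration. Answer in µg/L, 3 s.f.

0.951 µg/L

Outflow Q = 6.80 m³/s × 3.156e+07 s/yr = 2.146e+08 m³/yr.
Steady-state CSTR mass balance: W = Q·C + k·V·C, so C = W/(Q + kV).
Q + kV = 2.146e+08 + 25·1.82e+07 = 6.696e+08 m³/yr.
C = 637/6.696e+08 = 9.513e-07 kg/m³ = 0.0009513 mg/L = 0.9513 µg/L.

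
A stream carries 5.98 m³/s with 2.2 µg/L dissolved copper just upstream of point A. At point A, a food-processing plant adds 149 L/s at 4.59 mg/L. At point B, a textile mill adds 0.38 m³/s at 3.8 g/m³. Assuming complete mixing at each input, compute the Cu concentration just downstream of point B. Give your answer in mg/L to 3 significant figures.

0.329 mg/L

2.2 µg/L = 0.0022 mg/L.
149 L/s = 0.149 m³/s.
After input A: C = (5.98·0.0022 + 0.149·4.59) / 6.129 = 0.1137 mg/L.
After input B: C = (6.129·0.1137 + 0.38·3.8) / 6.509 = 0.3289 mg/L.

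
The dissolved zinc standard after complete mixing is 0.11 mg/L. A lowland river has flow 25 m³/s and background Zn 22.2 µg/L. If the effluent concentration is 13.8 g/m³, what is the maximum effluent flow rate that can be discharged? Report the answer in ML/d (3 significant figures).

22.2 µg/L = 0.0222 mg/L.
Mass balance at complete mixing: C_std·(Q_w + Q_r) = Q_w·C_e + Q_r·C_b.
Rearranging, Q_w = Q_r·(C_std − C_b)/(C_e − C_std) = 25·(0.11 − 0.0222) / (13.8 − 0.11) = 0.1603 m³/s.
= 13.85 ML/d.

13.9 ML/d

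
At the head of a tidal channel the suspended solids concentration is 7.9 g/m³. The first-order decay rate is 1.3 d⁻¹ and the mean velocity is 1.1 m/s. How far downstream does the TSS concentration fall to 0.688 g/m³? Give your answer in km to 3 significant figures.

From C = C₀·e^(−kt), t = ln(C₀/C)/k = ln(7.9/0.688)/1.3 = 2.441/1.3 = 1.878 d.
Distance = v·t = 1.1 m/s × 1.622e+05 s = 1.784e+05 m = 178.4 km.

178 km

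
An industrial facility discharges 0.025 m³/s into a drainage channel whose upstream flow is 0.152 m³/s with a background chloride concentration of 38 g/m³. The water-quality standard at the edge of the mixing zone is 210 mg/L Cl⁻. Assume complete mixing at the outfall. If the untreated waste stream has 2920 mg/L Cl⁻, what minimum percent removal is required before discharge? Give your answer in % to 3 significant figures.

57.0 %

Mass balance: 210·0.177 = 0.025·Cₑ + 0.152·38.
Cₑ = (37.17 − 5.776) / 0.025 = 1256 mg/L.
Required removal = 1 − 1256/2920 = 56.99 %.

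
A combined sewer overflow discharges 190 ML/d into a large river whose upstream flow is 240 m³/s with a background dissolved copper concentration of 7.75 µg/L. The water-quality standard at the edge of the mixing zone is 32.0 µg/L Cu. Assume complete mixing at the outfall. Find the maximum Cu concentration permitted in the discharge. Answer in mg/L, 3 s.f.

190 ML/d = 2.199 m³/s.
7.75 µg/L = 0.00775 mg/L.
32.0 µg/L = 0.032 mg/L.
Mass balance: 0.032·242.2 = 2.199·Cₑ + 240·0.00775.
Cₑ = (7.75 − 1.86) / 2.199 = 2.679 mg/L.

2.68 mg/L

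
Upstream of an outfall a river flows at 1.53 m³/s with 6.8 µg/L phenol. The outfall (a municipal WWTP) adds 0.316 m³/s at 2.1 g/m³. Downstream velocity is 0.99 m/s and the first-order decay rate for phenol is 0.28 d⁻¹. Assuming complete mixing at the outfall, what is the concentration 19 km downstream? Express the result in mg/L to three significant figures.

0.343 mg/L

6.8 µg/L = 0.0068 mg/L.
After complete mixing, C₀ = (0.316·2.1 + 1.53·0.0068) / 1.846 = 0.3651 mg/L.
Travel time t = 1.9e+04 m / 0.99 m/s = 1.919e+04 s = 0.2221 d.
C = 0.3651·exp(−0.28·0.2221) = 0.3651·0.9397 = 0.3431 mg/L.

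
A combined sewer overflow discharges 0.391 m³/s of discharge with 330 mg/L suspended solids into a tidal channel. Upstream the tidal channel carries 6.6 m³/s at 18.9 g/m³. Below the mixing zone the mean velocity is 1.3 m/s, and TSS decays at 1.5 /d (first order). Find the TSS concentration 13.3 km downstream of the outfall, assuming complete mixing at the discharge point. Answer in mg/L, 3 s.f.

After complete mixing, C₀ = (0.391·330 + 6.6·18.9) / 6.991 = 36.3 mg/L.
Travel time t = 1.33e+04 m / 1.3 m/s = 1.023e+04 s = 0.1184 d.
C = 36.3·exp(−1.5·0.1184) = 36.3·0.8373 = 30.39 mg/L.

30.4 mg/L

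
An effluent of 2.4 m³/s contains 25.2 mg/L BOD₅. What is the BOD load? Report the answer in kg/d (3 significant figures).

5230 kg/d

Mass flux = Q·C = 2.4 m³/s × 25.2 g/m³ = 60.48 g/s.
= 60.48 g/s × 86.4 = 5225 kg/d.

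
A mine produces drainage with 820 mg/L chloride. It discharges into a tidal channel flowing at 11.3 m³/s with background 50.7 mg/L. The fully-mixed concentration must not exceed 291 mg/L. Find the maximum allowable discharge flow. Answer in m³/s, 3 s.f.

Mass balance at complete mixing: C_std·(Q_w + Q_r) = Q_w·C_e + Q_r·C_b.
Rearranging, Q_w = Q_r·(C_std − C_b)/(C_e − C_std) = 11.3·(291 − 50.7) / (820 − 291) = 5.133 m³/s.

5.13 m³/s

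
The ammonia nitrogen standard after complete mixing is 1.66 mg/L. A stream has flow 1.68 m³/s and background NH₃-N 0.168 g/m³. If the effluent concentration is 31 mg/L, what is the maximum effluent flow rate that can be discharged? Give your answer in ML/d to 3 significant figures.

Mass balance at complete mixing: C_std·(Q_w + Q_r) = Q_w·C_e + Q_r·C_b.
Rearranging, Q_w = Q_r·(C_std − C_b)/(C_e − C_std) = 1.68·(1.66 − 0.168) / (31 − 1.66) = 0.08543 m³/s.
= 7.381 ML/d.

7.38 ML/d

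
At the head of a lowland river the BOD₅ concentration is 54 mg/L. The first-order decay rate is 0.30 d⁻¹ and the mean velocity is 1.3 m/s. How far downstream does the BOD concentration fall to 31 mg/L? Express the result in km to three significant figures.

From C = C₀·e^(−kt), t = ln(C₀/C)/k = ln(54/31)/0.30 = 0.555/0.30 = 1.85 d.
Distance = v·t = 1.3 m/s × 1.598e+05 s = 2.078e+05 m = 207.8 km.

208 km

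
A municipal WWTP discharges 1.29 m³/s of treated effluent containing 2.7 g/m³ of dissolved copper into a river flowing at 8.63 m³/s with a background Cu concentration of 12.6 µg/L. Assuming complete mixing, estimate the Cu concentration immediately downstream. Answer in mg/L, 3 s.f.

0.362 mg/L

12.6 µg/L = 0.0126 mg/L.
By mass balance at complete mixing, C = (1.29·2.7 + 8.63·0.0126) / (1.29 + 8.63) = 3.592/9.92 = 0.3621 mg/L.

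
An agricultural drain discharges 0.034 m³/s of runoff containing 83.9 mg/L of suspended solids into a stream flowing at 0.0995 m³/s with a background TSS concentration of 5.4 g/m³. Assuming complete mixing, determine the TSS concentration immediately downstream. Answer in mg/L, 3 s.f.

25.4 mg/L

Flow-weighted mixing gives C = (0.034·83.9 + 0.0995·5.4) / (0.034 + 0.0995) = 3.39/0.1335 = 25.39 mg/L.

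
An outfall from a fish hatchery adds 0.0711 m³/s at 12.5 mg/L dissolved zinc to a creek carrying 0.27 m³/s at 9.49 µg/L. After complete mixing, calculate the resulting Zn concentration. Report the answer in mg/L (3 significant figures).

9.49 µg/L = 0.00949 mg/L.
Flow-weighted mixing gives C = (0.0711·12.5 + 0.27·0.00949) / (0.0711 + 0.27) = 0.8913/0.3411 = 2.613 mg/L.

2.61 mg/L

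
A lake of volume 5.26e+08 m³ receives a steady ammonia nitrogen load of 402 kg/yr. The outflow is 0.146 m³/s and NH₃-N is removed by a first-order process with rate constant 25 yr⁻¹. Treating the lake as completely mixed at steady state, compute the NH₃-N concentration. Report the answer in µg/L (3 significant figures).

0.0306 µg/L

Outflow Q = 0.146 m³/s × 3.156e+07 s/yr = 4.607e+06 m³/yr.
Steady-state CSTR mass balance: W = Q·C + k·V·C, so C = W/(Q + kV).
Q + kV = 4.607e+06 + 25·5.26e+08 = 1.315e+10 m³/yr.
C = 402/1.315e+10 = 3.056e-08 kg/m³ = 3.056e-05 mg/L = 0.03056 µg/L.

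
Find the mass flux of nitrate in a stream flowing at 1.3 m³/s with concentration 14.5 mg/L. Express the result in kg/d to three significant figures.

1630 kg/d

Mass flux = Q·C = 1.3 m³/s × 14.5 g/m³ = 18.85 g/s.
= 18.85 g/s × 86.4 = 1629 kg/d.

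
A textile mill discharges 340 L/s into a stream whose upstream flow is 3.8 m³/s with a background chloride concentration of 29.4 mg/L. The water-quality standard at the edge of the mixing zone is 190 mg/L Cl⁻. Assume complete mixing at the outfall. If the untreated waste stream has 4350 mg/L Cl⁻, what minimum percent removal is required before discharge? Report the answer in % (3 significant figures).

340 L/s = 0.34 m³/s.
Mass balance: 190·4.14 = 0.34·Cₑ + 3.8·29.4.
Cₑ = (786.6 − 111.7) / 0.34 = 1985 mg/L.
Required removal = 1 − 1985/4350 = 54.37 %.

54.4 %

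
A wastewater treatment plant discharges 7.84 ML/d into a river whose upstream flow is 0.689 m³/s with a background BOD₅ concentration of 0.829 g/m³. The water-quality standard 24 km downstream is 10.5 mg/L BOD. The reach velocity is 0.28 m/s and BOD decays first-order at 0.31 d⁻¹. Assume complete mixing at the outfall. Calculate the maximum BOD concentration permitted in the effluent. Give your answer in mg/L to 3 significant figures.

116 mg/L

7.84 ML/d = 0.09074 m³/s.
Travel time to the compliance point: t = 2.4e+04/0.28 = 8.571e+04 s = 0.9921 d; decay factor exp(−0.31·0.9921) = 0.7353.
So the concentration just after mixing may be at most 10.5/0.7353 = 14.28 mg/L.
Mass balance: 14.28·0.7797 = 0.09074·Cₑ + 0.689·0.829.
Cₑ = (11.14 − 0.5712) / 0.09074 = 116.4 mg/L.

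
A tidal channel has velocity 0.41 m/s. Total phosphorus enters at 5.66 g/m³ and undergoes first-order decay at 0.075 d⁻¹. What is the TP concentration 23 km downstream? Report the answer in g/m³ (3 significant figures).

5.39 g/m³

Travel time t = 23 km / 0.41 m/s = 2.3e+04/0.41 = 5.61e+04 s = 0.6493 d.
First-order decay: C = 5.66·exp(−0.075·0.6493) = 5.66·0.9525 = 5.391 g/m³.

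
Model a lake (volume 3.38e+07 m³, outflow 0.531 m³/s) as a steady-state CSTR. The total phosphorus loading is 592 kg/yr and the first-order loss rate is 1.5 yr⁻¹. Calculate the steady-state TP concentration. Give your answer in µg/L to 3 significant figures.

8.78 µg/L

Outflow Q = 0.531 m³/s × 3.156e+07 s/yr = 1.676e+07 m³/yr.
Steady-state CSTR mass balance: W = Q·C + k·V·C, so C = W/(Q + kV).
Q + kV = 1.676e+07 + 1.5·3.38e+07 = 6.746e+07 m³/yr.
C = 592/6.746e+07 = 8.776e-06 kg/m³ = 0.008776 mg/L = 8.776 µg/L.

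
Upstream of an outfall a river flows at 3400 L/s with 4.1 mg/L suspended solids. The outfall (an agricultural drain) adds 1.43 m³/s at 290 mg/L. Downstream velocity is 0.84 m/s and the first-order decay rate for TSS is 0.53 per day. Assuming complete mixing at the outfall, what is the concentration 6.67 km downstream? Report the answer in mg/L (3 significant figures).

3400 L/s = 3.4 m³/s.
After complete mixing, C₀ = (1.43·290 + 3.4·4.1) / 4.83 = 88.75 mg/L.
Travel time t = 6670 m / 0.84 m/s = 7940 s = 0.0919 d.
C = 88.75·exp(−0.53·0.0919) = 88.75·0.9525 = 84.53 mg/L.

84.5 mg/L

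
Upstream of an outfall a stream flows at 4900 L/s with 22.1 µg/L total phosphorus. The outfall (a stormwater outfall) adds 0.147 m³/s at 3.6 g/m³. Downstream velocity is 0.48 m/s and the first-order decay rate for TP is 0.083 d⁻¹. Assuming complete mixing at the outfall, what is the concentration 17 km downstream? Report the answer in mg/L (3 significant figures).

4900 L/s = 4.9 m³/s.
22.1 µg/L = 0.0221 mg/L.
After complete mixing, C₀ = (0.147·3.6 + 4.9·0.0221) / 5.047 = 0.1263 mg/L.
Travel time t = 1.7e+04 m / 0.48 m/s = 3.542e+04 s = 0.4099 d.
C = 0.1263·exp(−0.083·0.4099) = 0.1263·0.9665 = 0.1221 mg/L.

0.122 mg/L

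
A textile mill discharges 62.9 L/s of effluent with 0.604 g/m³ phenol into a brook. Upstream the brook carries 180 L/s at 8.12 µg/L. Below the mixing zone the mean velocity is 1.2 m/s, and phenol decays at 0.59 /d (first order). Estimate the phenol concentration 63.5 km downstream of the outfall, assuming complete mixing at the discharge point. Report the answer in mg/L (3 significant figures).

0.113 mg/L

62.9 L/s = 0.0629 m³/s.
180 L/s = 0.18 m³/s.
8.12 µg/L = 0.00812 mg/L.
After complete mixing, C₀ = (0.0629·0.604 + 0.18·0.00812) / 0.2429 = 0.1624 mg/L.
Travel time t = 6.35e+04 m / 1.2 m/s = 5.292e+04 s = 0.6125 d.
C = 0.1624·exp(−0.59·0.6125) = 0.1624·0.6967 = 0.1132 mg/L.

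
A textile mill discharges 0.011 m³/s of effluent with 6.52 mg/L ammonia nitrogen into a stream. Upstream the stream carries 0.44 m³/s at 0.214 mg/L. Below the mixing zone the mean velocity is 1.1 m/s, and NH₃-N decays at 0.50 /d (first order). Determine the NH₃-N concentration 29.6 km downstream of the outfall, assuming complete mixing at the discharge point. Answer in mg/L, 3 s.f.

After complete mixing, C₀ = (0.011·6.52 + 0.44·0.214) / 0.451 = 0.3678 mg/L.
Travel time t = 2.96e+04 m / 1.1 m/s = 2.691e+04 s = 0.3114 d.
C = 0.3678·exp(−0.50·0.3114) = 0.3678·0.8558 = 0.3148 mg/L.

0.315 mg/L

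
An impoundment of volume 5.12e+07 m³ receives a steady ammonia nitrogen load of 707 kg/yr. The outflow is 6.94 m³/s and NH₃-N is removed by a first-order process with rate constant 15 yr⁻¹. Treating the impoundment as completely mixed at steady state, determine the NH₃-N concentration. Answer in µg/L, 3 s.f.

Outflow Q = 6.94 m³/s × 3.156e+07 s/yr = 2.19e+08 m³/yr.
Steady-state CSTR mass balance: W = Q·C + k·V·C, so C = W/(Q + kV).
Q + kV = 2.19e+08 + 15·5.12e+07 = 9.87e+08 m³/yr.
C = 707/9.87e+08 = 7.163e-07 kg/m³ = 0.0007163 mg/L = 0.7163 µg/L.

0.716 µg/L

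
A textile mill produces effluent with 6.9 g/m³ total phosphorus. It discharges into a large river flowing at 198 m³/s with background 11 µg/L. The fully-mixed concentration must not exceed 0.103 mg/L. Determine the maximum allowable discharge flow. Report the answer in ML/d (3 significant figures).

11 µg/L = 0.011 mg/L.
Mass balance at complete mixing: C_std·(Q_w + Q_r) = Q_w·C_e + Q_r·C_b.
Rearranging, Q_w = Q_r·(C_std − C_b)/(C_e − C_std) = 198·(0.103 − 0.011) / (6.9 − 0.103) = 2.68 m³/s.
= 231.6 ML/d.

232 ML/d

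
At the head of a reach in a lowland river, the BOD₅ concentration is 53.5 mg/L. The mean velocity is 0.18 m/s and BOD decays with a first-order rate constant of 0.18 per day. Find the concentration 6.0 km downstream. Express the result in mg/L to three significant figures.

49.9 mg/L

Travel time t = 6.0 km / 0.18 m/s = 6000/0.18 = 3.333e+04 s = 0.3858 d.
First-order decay: C = 53.5·exp(−0.18·0.3858) = 53.5·0.9329 = 49.91 mg/L.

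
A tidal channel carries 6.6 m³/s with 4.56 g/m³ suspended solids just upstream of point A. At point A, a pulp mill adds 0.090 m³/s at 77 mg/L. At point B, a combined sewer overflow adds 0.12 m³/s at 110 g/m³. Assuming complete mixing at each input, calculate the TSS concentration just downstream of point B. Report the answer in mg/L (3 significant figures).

7.38 mg/L

After input A: C = (6.6·4.56 + 0.09·77) / 6.69 = 5.535 mg/L.
After input B: C = (6.69·5.535 + 0.12·110) / 6.81 = 7.375 mg/L.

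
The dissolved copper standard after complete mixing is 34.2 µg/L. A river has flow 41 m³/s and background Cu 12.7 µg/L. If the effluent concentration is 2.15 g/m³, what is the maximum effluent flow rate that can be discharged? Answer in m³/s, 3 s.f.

12.7 µg/L = 0.0127 mg/L.
34.2 µg/L = 0.0342 mg/L.
Mass balance at complete mixing: C_std·(Q_w + Q_r) = Q_w·C_e + Q_r·C_b.
Rearranging, Q_w = Q_r·(C_std − C_b)/(C_e − C_std) = 41·(0.0342 − 0.0127) / (2.15 − 0.0342) = 0.4166 m³/s.

0.417 m³/s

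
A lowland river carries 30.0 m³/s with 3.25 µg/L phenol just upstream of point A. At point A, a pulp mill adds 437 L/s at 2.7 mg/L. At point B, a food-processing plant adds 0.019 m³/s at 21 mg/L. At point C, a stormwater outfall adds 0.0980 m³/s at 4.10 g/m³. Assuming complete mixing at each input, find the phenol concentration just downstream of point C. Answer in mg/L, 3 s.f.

3.25 µg/L = 0.00325 mg/L.
437 L/s = 0.437 m³/s.
After input A: C = (30·0.00325 + 0.437·2.7) / 30.44 = 0.04197 mg/L.
After input B: C = (30.44·0.04197 + 0.019·21) / 30.46 = 0.05504 mg/L.
After input C: C = (30.46·0.05504 + 0.098·4.1) / 30.55 = 0.06802 mg/L.

0.0680 mg/L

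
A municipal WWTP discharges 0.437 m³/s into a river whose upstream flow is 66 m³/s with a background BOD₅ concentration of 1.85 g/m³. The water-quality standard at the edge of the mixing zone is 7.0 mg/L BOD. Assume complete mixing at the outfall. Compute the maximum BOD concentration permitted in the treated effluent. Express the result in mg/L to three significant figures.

Mass balance: 7·66.44 = 0.437·Cₑ + 66·1.85.
Cₑ = (465.1 − 122.1) / 0.437 = 784.8 mg/L.

785 mg/L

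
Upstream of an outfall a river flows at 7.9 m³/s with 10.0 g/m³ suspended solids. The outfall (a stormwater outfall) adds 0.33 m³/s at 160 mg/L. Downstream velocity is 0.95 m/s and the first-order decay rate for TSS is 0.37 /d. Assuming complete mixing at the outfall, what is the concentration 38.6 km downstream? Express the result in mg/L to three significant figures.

13.5 mg/L

After complete mixing, C₀ = (0.33·160 + 7.9·10) / 8.23 = 16.01 mg/L.
Travel time t = 3.86e+04 m / 0.95 m/s = 4.063e+04 s = 0.4703 d.
C = 16.01·exp(−0.37·0.4703) = 16.01·0.8403 = 13.46 mg/L.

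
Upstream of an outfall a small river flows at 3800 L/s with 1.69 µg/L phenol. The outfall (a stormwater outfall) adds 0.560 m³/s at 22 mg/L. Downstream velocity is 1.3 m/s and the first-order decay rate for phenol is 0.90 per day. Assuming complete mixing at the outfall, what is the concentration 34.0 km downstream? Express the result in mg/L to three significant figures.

3800 L/s = 3.8 m³/s.
1.69 µg/L = 0.00169 mg/L.
After complete mixing, C₀ = (0.56·22 + 3.8·0.00169) / 4.36 = 2.827 mg/L.
Travel time t = 3.4e+04 m / 1.3 m/s = 2.615e+04 s = 0.3027 d.
C = 2.827·exp(−0.90·0.3027) = 2.827·0.7615 = 2.153 mg/L.

2.15 mg/L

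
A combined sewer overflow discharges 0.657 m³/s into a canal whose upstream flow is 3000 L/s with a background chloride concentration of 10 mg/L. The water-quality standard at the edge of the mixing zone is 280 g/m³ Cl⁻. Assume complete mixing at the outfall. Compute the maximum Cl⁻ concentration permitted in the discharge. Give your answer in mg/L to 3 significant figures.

3000 L/s = 3 m³/s.
Mass balance: 280·3.657 = 0.657·Cₑ + 3·10.
Cₑ = (1024 − 30) / 0.657 = 1513 mg/L.

1510 mg/L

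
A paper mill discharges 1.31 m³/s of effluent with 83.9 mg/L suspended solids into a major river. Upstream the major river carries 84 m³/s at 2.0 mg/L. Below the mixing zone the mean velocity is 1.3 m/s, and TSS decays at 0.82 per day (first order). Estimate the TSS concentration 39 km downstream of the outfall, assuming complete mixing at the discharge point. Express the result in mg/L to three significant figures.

2.45 mg/L

After complete mixing, C₀ = (1.31·83.9 + 84·2) / 85.31 = 3.258 mg/L.
Travel time t = 3.9e+04 m / 1.3 m/s = 3e+04 s = 0.3472 d.
C = 3.258·exp(−0.82·0.3472) = 3.258·0.7522 = 2.45 mg/L.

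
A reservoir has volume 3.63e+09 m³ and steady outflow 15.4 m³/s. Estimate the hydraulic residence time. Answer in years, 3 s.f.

Q = 15.4 m³/s × 3.156e+07 s/yr = 4.86e+08 m³/yr.
Hydraulic residence time τ = V/Q = 3.63e+09/4.86e+08 = 7.469 yr.

7.47 yr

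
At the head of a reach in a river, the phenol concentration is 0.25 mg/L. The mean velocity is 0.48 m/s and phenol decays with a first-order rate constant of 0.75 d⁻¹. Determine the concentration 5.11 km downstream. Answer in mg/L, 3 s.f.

0.228 mg/L

Travel time t = 5.11 km / 0.48 m/s = 5110/0.48 = 1.065e+04 s = 0.1232 d.
First-order decay: C = 0.25·exp(−0.75·0.1232) = 0.25·0.9117 = 0.2279 mg/L.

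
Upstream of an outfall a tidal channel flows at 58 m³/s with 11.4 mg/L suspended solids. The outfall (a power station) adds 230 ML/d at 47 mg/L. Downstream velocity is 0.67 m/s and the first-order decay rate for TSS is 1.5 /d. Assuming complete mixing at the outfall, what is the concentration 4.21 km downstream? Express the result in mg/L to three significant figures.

11.6 mg/L

230 ML/d = 2.662 m³/s.
After complete mixing, C₀ = (2.662·47 + 58·11.4) / 60.66 = 12.96 mg/L.
Travel time t = 4210 m / 0.67 m/s = 6284 s = 0.07273 d.
C = 12.96·exp(−1.5·0.07273) = 12.96·0.8966 = 11.62 mg/L.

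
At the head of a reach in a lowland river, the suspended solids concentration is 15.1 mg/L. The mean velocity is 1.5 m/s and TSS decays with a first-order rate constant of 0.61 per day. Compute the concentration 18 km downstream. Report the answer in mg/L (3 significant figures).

Travel time t = 18 km / 1.5 m/s = 1.8e+04/1.5 = 1.2e+04 s = 0.1389 d.
First-order decay: C = 15.1·exp(−0.61·0.1389) = 15.1·0.9188 = 13.87 mg/L.

13.9 mg/L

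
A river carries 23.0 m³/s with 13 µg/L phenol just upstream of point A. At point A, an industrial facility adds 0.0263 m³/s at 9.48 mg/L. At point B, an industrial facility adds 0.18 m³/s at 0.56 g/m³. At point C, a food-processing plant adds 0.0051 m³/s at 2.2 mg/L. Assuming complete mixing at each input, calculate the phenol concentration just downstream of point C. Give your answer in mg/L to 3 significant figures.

13 µg/L = 0.013 mg/L.
After input A: C = (23·0.013 + 0.0263·9.48) / 23.03 = 0.02381 mg/L.
After input B: C = (23.03·0.02381 + 0.18·0.56) / 23.21 = 0.02797 mg/L.
After input C: C = (23.21·0.02797 + 0.0051·2.2) / 23.21 = 0.02845 mg/L.

0.0284 mg/L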